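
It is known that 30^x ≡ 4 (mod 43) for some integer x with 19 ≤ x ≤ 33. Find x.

24

Compute 30^19 mod 43 = 29, then multiply by 30 repeatedly:
  30^19=29  30^20=10  30^21=42  30^22=13  30^23=3
  30^24=4
Found 4 at exponent 24.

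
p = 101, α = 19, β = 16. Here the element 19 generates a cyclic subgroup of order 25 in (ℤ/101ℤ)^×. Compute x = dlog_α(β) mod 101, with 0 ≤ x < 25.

24

Successive powers of 19 modulo 101:
  19^0=1  19^1=19  19^2=58  19^3=92  19^4=31  19^5=84
  19^6=81  19^7=24  19^8=52  19^9=79  19^10=87  19^11=37
  19^12=97  19^13=25  19^14=71  19^15=36  19^16=78  19^17=68
  19^18=80  19^19=5  19^20=95  19^21=88  19^22=56  19^23=54
  19^24=16
So 19^24 ≡ 16 (mod 101), giving x = 24.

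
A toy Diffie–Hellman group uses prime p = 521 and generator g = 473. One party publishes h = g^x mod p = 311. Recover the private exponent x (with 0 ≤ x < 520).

Baby-step giant-step with m = ceil(sqrt(520)) = 23.
Baby table (473^j mod 521 for j=0..22):
  0:1  1:473  2:220  3:381  4:468  5:460  6:323  7:126
  8:204  9:107  10:74  11:95  12:129  13:60  14:246  15:175
  16:457  17:467  18:508  19:103  20:266  21:257  22:168
Giant step factor: 473^(-23) ≡ 136 (mod 521).
Scan 311·136^i mod 521 for i = 0, 1, …:
  i=0: 311   i=1: 95
Match at i=1, j=11: x = 1·23 + 11 = 34.

34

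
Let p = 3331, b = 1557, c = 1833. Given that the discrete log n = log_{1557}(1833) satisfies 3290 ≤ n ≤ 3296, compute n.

3293

Compute 1557^3290 mod 3331 = 3137, then multiply by 1557 repeatedly:
  1557^3290=3137  1557^3291=1063  1557^3292=2915  1557^3293=1833
Found 1833 at exponent 3293.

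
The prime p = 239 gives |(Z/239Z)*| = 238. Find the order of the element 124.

The order of 124 must divide p − 1 = 238 = 2 · 7 · 17.
Divisors: 1, 2, 7, 14, 17, 34, 119, 238.
Check each in increasing order: 124^1 ≡ 124;  124^2 ≡ 80;  124^7 ≡ 40;  124^14 ≡ 166;  124^17 ≡ 10;  124^34 ≡ 100;  124^119 ≡ 1.
Smallest exponent giving 1 is 119.

119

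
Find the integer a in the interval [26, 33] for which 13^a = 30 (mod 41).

33

Compute 13^26 mod 41 = 39, then multiply by 13 repeatedly:
  13^26=39  13^27=15  13^28=31  13^29=34  13^30=32
  13^31=6  13^32=37  13^33=30
Found 30 at exponent 33.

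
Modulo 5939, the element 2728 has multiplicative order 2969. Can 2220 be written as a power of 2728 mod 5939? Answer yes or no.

2220 ∈ ⟨2728⟩ iff 2220^2969 ≡ 1 (mod 5939), since |⟨2728⟩| = 2969.
2220^2969 mod 5939 = 5938.
Since 5938 ≠ 1, 2220 does not lie in the subgroup.

no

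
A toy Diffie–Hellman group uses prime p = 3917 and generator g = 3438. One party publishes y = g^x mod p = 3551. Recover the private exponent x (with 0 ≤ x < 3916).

1810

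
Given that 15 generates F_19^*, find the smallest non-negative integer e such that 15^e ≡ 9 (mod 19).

Successive powers of 15 modulo 19:
  15^0=1  15^1=15  15^2=16  15^3=12  15^4=9
So 15^4 ≡ 9 (mod 19), giving e = 4.

4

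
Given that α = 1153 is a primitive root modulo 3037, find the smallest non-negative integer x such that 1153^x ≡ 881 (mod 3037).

1026

Baby-step giant-step with m = ceil(sqrt(3036)) = 56.
Baby table (1153^j mod 3037 for j=0..55):
  0:1  1:1153  2:2240  3:1270  4:476  5:2168  6:253  7:157
  8:1838  9:2425  10:1985  11:1844  12:232  13:240  14:353  15:51
  16:1100  17:1871  18:993  19:3017  20:1236  21:755  22:1933  23:2628
  24:2195  25:1014  26:2934  27:2721  28:92  29:2818  30:2601  31:1434
  32:1274  33:2051  34:2017  35:2296  36:2061  37:1399  38:400  39:2613
  40:85  41:821  42:2106  43:1655  44:979  45:2060  46:246  47:1197
  48:1343  49:2646  50:1690  51:1853  52:1498  53:2178  54:2672  55:1298
Giant step factor: 1153^(-56) ≡ 1089 (mod 3037).
Scan 881·1089^i mod 3037 for i = 0, 1, …:
  i=0: 881   i=1: 2754   i=2: 1587   i=3: 190
  i=4: 394   i=5: 849   i=6: 1313   i=7: 2467
  i=8: 1855   i=9: 490     …   i=17: 1373
  i=18: 993
Match at i=18, j=18: x = 18·56 + 18 = 1026.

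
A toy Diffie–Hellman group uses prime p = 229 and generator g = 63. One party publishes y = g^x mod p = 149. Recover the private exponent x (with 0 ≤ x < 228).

212

Baby-step giant-step with m = ceil(sqrt(228)) = 16.
Baby table (63^j mod 229 for j=0..15):
  0:1  1:63  2:76  3:208  4:51  5:7  6:212  7:74
  8:82  9:128  10:49  11:110  12:60  13:116  14:209  15:114
Giant step factor: 63^(-16) ≡ 149 (mod 229).
Scan 149·149^i mod 229 for i = 0, 1, …:
  i=0: 149   i=1: 217   i=2: 44   i=3: 144
  i=4: 159   i=5: 104   i=6: 153   i=7: 126
  i=8: 225   i=9: 91   i=10: 48   i=11: 53
  i=12: 111   i=13: 51
Match at i=13, j=4: x = 13·16 + 4 = 212.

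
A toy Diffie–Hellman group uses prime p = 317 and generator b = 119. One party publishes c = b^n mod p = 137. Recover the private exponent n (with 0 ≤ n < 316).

121

Baby-step giant-step with m = ceil(sqrt(316)) = 18.
Baby table (119^j mod 317 for j=0..17):
  0:1  1:119  2:213  3:304  4:38  5:84  6:169  7:140
  8:176  9:22  10:82  11:248  12:31  13:202  14:263  15:231
  16:227  17:68
Giant step factor: 119^(-18) ≡ 112 (mod 317).
Scan 137·112^i mod 317 for i = 0, 1, …:
  i=0: 137   i=1: 128   i=2: 71   i=3: 27
  i=4: 171   i=5: 132   i=6: 202
Match at i=6, j=13: n = 6·18 + 13 = 121.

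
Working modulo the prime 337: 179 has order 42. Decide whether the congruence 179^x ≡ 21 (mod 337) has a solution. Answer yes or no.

21 ∈ ⟨179⟩ iff 21^42 ≡ 1 (mod 337), since |⟨179⟩| = 42.
21^42 mod 337 = 1.
Since 1 = 1, 21 lies in the subgroup.

yes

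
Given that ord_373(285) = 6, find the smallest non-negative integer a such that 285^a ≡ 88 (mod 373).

Successive powers of 285 modulo 373:
  285^0=1  285^1=285  285^2=284  285^3=372  285^4=88
So 285^4 ≡ 88 (mod 373), giving a = 4.

4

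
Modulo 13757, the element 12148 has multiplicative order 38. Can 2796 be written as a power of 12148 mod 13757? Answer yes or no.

2796 ∈ ⟨12148⟩ iff 2796^38 ≡ 1 (mod 13757), since |⟨12148⟩| = 38.
2796^38 mod 13757 = 1.
Since 1 = 1, 2796 lies in the subgroup.

yes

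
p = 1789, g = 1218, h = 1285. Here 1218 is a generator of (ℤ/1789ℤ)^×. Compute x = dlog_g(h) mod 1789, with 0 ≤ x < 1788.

735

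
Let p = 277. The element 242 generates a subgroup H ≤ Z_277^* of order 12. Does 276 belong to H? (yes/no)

yes

276 ∈ ⟨242⟩ iff 276^12 ≡ 1 (mod 277), since |⟨242⟩| = 12.
276^12 mod 277 = 1.
Since 1 = 1, 276 lies in the subgroup.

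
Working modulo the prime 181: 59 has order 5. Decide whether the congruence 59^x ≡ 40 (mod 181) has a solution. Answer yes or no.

40 ∈ ⟨59⟩ iff 40^5 ≡ 1 (mod 181), since |⟨59⟩| = 5.
40^5 mod 181 = 155.
Since 155 ≠ 1, 40 does not lie in the subgroup.

no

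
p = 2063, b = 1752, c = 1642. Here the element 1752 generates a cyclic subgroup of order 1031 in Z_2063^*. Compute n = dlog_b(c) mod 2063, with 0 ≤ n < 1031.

Baby-step giant-step with m = ceil(sqrt(1031)) = 33.
Baby table (1752^j mod 2063 for j=0..32):
  0:1  1:1752  2:1823  3:372  4:1899  5:1492  6:163  7:882
  8:77  9:809  10:87  11:1825  12:1813  13:1419  14:173  15:1898
  16:1803  17:403  18:510  19:241  20:1380  21:1987  22:943  23:1736
  24:610  25:86  26:73  27:2053  28:1047  29:337  30:406  31:1640
  32:1584
Giant step factor: 1752^(-33) ≡ 1072 (mod 2063).
Scan 1642·1072^i mod 2063 for i = 0, 1, …:
  i=0: 1642   i=1: 485   i=2: 44   i=3: 1782
  i=4: 2029   i=5: 686   i=6: 964   i=7: 1908
  i=8: 943
Match at i=8, j=22: n = 8·33 + 22 = 286.

286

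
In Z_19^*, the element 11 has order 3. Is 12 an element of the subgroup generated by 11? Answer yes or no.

no

⟨11⟩ has order 3; its elements mod 19 are {1, 7, 11}.
12 is not in this set.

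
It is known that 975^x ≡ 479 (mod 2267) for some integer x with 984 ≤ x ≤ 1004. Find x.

986

Compute 975^984 mod 2267 = 1312, then multiply by 975 repeatedly:
  975^984=1312  975^985=612  975^986=479
Found 479 at exponent 986.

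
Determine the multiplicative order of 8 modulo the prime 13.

The order of 8 must divide p − 1 = 12 = 2^2 · 3.
Divisors: 1, 2, 3, 4, 6, 12.
Check each in increasing order: 8^1 ≡ 8;  8^2 ≡ 12;  8^3 ≡ 5;  8^4 ≡ 1.
Smallest exponent giving 1 is 4.

4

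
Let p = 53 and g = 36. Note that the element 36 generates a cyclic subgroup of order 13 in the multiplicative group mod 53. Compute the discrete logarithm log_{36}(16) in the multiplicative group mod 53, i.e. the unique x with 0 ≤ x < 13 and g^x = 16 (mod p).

3

Successive powers of 36 modulo 53:
  36^0=1  36^1=36  36^2=24  36^3=16
So 36^3 ≡ 16 (mod 53), giving x = 3.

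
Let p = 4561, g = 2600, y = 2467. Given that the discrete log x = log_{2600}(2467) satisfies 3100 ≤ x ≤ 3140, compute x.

3105

Compute 2600^3100 mod 4561 = 2509, then multiply by 2600 repeatedly:
  2600^3100=2509  2600^3101=1170  2600^3102=4374  2600^3103=1827  2600^3104=2199
  2600^3105=2467
Found 2467 at exponent 3105.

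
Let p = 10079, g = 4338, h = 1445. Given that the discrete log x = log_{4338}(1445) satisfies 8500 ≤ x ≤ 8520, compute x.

8512

Compute 4338^8500 mod 10079 = 5074, then multiply by 4338 repeatedly:
  4338^8500=5074  4338^8501=8555  4338^8502=712  4338^8503=4482  4338^8504=525
  4338^8505=9675  4338^8506=1194  4338^8507=9045  4338^8508=9742  4338^8509=9628
  4338^8510=8967  4338^8511=3985  4338^8512=1445
Found 1445 at exponent 8512.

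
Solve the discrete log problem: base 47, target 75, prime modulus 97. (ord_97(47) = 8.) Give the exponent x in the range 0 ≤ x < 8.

Successive powers of 47 modulo 97:
  47^0=1  47^1=47  47^2=75
So 47^2 ≡ 75 (mod 97), giving x = 2.

2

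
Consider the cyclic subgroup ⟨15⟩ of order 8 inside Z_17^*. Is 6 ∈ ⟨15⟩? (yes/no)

6 ∈ ⟨15⟩ iff 6^8 ≡ 1 (mod 17), since |⟨15⟩| = 8.
6^8 mod 17 = 16.
Since 16 ≠ 1, 6 does not lie in the subgroup.

no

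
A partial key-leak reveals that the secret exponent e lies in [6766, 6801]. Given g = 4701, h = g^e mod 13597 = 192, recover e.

6770

Compute 4701^6766 mod 13597 = 3305, then multiply by 4701 repeatedly:
  4701^6766=3305  4701^6767=9031  4701^6768=4897  4701^6769=1076  4701^6770=192
Found 192 at exponent 6770.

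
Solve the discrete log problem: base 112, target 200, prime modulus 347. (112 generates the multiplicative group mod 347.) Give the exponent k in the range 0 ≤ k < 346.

Baby-step giant-step with m = ceil(sqrt(346)) = 19.
Baby table (112^j mod 347 for j=0..18):
  0:1  1:112  2:52  3:272  4:275  5:264  6:73  7:195
  8:326  9:77  10:296  11:187  12:124  13:8  14:202  15:69
  16:94  17:118  18:30
Giant step factor: 112^(-19) ≡ 41 (mod 347).
Scan 200·41^i mod 347 for i = 0, 1, …:
  i=0: 200   i=1: 219   i=2: 304   i=3: 319
  i=4: 240   i=5: 124
Match at i=5, j=12: k = 5·19 + 12 = 107.

107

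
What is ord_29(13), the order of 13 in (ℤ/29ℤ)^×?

14

The order of 13 must divide p − 1 = 28 = 2^2 · 7.
Divisors: 1, 2, 4, 7, 14, 28.
Check each in increasing order: 13^1 ≡ 13;  13^2 ≡ 24;  13^4 ≡ 25;  13^7 ≡ 28;  13^14 ≡ 1.
Smallest exponent giving 1 is 14.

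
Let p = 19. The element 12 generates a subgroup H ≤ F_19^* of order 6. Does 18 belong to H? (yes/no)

yes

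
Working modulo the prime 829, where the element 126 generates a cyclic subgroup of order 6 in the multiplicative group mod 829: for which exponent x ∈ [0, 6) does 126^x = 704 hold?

Successive powers of 126 modulo 829:
  126^0=1  126^1=126  126^2=125  126^3=828  126^4=703  126^5=704
So 126^5 ≡ 704 (mod 829), giving x = 5.

5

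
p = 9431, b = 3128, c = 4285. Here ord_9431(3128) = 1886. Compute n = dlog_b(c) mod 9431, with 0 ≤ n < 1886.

1620

Baby-step giant-step with m = ceil(sqrt(1886)) = 44.
Baby table (3128^j mod 9431 for j=0..43):
  0:1  1:3128  2:4437  3:5935  4:4472  5:2243  6:8871  7:2486
  8:5064  9:5543  10:4326  11:7674  12:2377  13:3628  14:2891  15:8150
  16:1207  17:3096  18:8082  19:5416  20:3172  21:604  22:3112  23:1544
  24:960  25:3822  26:6139  27:1276  28:2015  29:3012  30:9398  31:517
  32:4475  33:2196  34:3320  35:1429  36:9049  37:2841  38:2646  39:5701
  40:8138  41:1395  42:6438  43:2879
Giant step factor: 3128^(-44) ≡ 9129 (mod 9431).
Scan 4285·9129^i mod 9431 for i = 0, 1, …:
  i=0: 4285   i=1: 7408   i=2: 7362   i=3: 2392
  i=4: 3803   i=5: 2076   i=6: 4925   i=7: 2748
  i=8: 32   i=9: 9198     …   i=35: 2562
  i=36: 9049
Match at i=36, j=36: n = 36·44 + 36 = 1620.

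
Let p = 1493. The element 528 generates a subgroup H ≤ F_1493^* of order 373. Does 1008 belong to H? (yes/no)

1008 ∈ ⟨528⟩ iff 1008^373 ≡ 1 (mod 1493), since |⟨528⟩| = 373.
1008^373 mod 1493 = 1.
Since 1 = 1, 1008 lies in the subgroup.

yes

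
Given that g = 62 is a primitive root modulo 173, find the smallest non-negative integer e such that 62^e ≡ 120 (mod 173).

171

Baby-step giant-step with m = ceil(sqrt(172)) = 14.
Baby table (62^j mod 173 for j=0..13):
  0:1  1:62  2:38  3:107  4:60  5:87  6:31  7:19
  8:140  9:30  10:130  11:102  12:96  13:70
Giant step factor: 62^(-14) ≡ 150 (mod 173).
Scan 120·150^i mod 173 for i = 0, 1, …:
  i=0: 120   i=1: 8   i=2: 162   i=3: 80
  i=4: 63   i=5: 108   i=6: 111   i=7: 42
  i=8: 72   i=9: 74   i=10: 28   i=11: 48
  i=12: 107
Match at i=12, j=3: e = 12·14 + 3 = 171.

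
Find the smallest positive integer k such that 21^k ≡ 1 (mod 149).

The order of 21 must divide p − 1 = 148 = 2^2 · 37.
Divisors: 1, 2, 4, 37, 74, 148.
Check each in increasing order: 21^1 ≡ 21;  21^2 ≡ 143;  21^4 ≡ 36;  21^37 ≡ 105;  21^74 ≡ 148;  21^148 ≡ 1.
Smallest exponent giving 1 is 148.

148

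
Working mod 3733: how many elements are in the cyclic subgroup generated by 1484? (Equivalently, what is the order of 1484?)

The order of 1484 must divide p − 1 = 3732 = 2^2 · 3 · 311.
Divisors: 1, 2, 3, 4, 6, 12, 311, 622, 933, 1244, 1866, 3732.
Check each in increasing order: 1484^1 ≡ 1484;  1484^2 ≡ 3519;  1484^3 ≡ 3462;  1484^4 ≡ 1000;  1484^6 ≡ 2514;  1484^12 ≡ 227;  1484^311 ≡ 2882;  1484^622 ≡ 3732;  1484^933 ≡ 851;  1484^1244 ≡ 1.
Smallest exponent giving 1 is 1244.

1244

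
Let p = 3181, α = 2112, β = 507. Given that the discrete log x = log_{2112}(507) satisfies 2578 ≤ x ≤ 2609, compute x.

2588

Compute 2112^2578 mod 3181 = 619, then multiply by 2112 repeatedly:
  2112^2578=619  2112^2579=3118  2112^2580=546  2112^2581=1630  2112^2582=718
  2112^2583=2260  2112^2584=1620  2112^2585=1865  2112^2586=802  2112^2587=1532
  2112^2588=507
Found 507 at exponent 2588.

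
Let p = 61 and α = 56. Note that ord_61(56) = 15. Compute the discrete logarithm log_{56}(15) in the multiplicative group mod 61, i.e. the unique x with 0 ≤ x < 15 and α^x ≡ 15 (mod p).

Successive powers of 56 modulo 61:
  56^0=1  56^1=56  56^2=25  56^3=58  56^4=15
So 56^4 ≡ 15 (mod 61), giving x = 4.

4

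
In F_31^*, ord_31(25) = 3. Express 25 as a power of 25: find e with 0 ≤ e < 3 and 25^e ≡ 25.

1

Successive powers of 25 modulo 31:
  25^0=1  25^1=25
So 25^1 ≡ 25 (mod 31), giving e = 1.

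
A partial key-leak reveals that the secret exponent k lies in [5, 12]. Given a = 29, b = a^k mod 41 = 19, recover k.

Compute 29^5 mod 41 = 38, then multiply by 29 repeatedly:
  29^5=38  29^6=36  29^7=19
Found 19 at exponent 7.

7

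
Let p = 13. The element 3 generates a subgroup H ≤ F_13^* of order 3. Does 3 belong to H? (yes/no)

3 ∈ ⟨3⟩ iff 3^3 ≡ 1 (mod 13), since |⟨3⟩| = 3.
3^3 mod 13 = 1.
Since 1 = 1, 3 lies in the subgroup.

yes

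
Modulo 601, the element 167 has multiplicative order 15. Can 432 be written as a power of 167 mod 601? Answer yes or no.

yes

432 ∈ ⟨167⟩ iff 432^15 ≡ 1 (mod 601), since |⟨167⟩| = 15.
432^15 mod 601 = 1.
Since 1 = 1, 432 lies in the subgroup.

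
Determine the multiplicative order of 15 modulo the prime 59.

29

The order of 15 must divide p − 1 = 58 = 2 · 29.
Divisors: 1, 2, 29, 58.
Check each in increasing order: 15^1 ≡ 15;  15^2 ≡ 48;  15^29 ≡ 1.
Smallest exponent giving 1 is 29.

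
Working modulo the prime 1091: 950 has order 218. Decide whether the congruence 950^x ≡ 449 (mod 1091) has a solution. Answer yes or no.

no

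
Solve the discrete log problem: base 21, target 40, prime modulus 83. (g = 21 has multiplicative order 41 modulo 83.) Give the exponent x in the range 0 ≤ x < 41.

Successive powers of 21 modulo 83:
  21^0=1  21^1=21  21^2=26  21^3=48  21^4=12  21^5=3
  21^6=63  21^7=78  21^8=61  21^9=36  21^10=9  21^11=23
  21^12=68  21^13=17  21^14=25  21^15=27  21^16=69  21^17=38
  21^18=51  21^19=75  21^20=81  21^21=41  21^22=31  21^23=70
  21^24=59  21^25=77  21^26=40
So 21^26 ≡ 40 (mod 83), giving x = 26.

26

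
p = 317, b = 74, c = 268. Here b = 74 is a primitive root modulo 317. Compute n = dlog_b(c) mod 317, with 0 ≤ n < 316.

Baby-step giant-step with m = ceil(sqrt(316)) = 18.
Baby table (74^j mod 317 for j=0..17):
  0:1  1:74  2:87  3:98  4:278  5:284  6:94  7:299
  8:253  9:19  10:138  11:68  12:277  13:210  14:7  15:201
  16:292  17:52
Giant step factor: 74^(-18) ≡ 281 (mod 317).
Scan 268·281^i mod 317 for i = 0, 1, …:
  i=0: 268   i=1: 179   i=2: 213   i=3: 257
  i=4: 258   i=5: 222   i=6: 250   i=7: 193
  i=8: 26   i=9: 15   i=10: 94
Match at i=10, j=6: n = 10·18 + 6 = 186.

186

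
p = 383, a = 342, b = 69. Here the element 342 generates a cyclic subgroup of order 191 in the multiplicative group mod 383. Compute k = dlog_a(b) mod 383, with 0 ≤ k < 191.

Baby-step giant-step with m = ceil(sqrt(191)) = 14.
Baby table (342^j mod 383 for j=0..13):
  0:1  1:342  2:149  3:19  4:370  5:150  6:361  7:136
  8:169  9:348  10:286  11:147  12:101  13:72
Giant step factor: 342^(-14) ≡ 277 (mod 383).
Scan 69·277^i mod 383 for i = 0, 1, …:
  i=0: 69   i=1: 346   i=2: 92   i=3: 206
  i=4: 378   i=5: 147
Match at i=5, j=11: k = 5·14 + 11 = 81.

81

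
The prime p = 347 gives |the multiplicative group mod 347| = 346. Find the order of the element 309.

The order of 309 must divide p − 1 = 346 = 2 · 173.
Divisors: 1, 2, 173, 346.
Check each in increasing order: 309^1 ≡ 309;  309^2 ≡ 56;  309^173 ≡ 346;  309^346 ≡ 1.
Smallest exponent giving 1 is 346.

346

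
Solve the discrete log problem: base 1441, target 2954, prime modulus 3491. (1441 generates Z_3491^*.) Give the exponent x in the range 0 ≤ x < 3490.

1695

Baby-step giant-step with m = ceil(sqrt(3490)) = 60.
Baby table (1441^j mod 3491 for j=0..59):
  0:1  1:1441  2:2827  3:3201  4:1030  5:555  6:316  7:1526
  8:3127  9:2617  10:817  11:830  12:2108  13:458  14:179  15:3096
  16:3329  17:455  18:2838  19:1597  20:708  21:856  22:1173  23:649
  24:3112  25:1948  26:304  27:1689  28:622  29:2606  30:2421  31:1152
  32:1807  33:3092  34:1056  35:3111  36:507  37:968  38:1979  39:3083
  40:2051  41:2105  42:3117  43:2171  44:475  45:239  46:2281  47:1890
  48:510  49:1800  50:3478  51:2213  52:1650  53:279  54:574  55:3258
  56:2874  57:1108  58:1241  59:889
Giant step factor: 1441^(-60) ≡ 3090 (mod 3491).
Scan 2954·3090^i mod 3491 for i = 0, 1, …:
  i=0: 2954   i=1: 2386   i=2: 3239   i=3: 3304
  i=4: 1676   i=5: 1687   i=6: 767   i=7: 3132
  i=8: 828   i=9: 3108     …   i=27: 2604
  i=28: 3096
Match at i=28, j=15: x = 28·60 + 15 = 1695.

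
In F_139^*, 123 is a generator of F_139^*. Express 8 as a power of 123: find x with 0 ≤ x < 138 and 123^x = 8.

Baby-step giant-step with m = ceil(sqrt(138)) = 12.
Baby table (123^j mod 139 for j=0..11):
  0:1  1:123  2:117  3:74  4:67  5:40  6:55  7:93
  8:41  9:39  10:71  11:115
Giant step factor: 123^(-12) ≡ 80 (mod 139).
Scan 8·80^i mod 139 for i = 0, 1, …:
  i=0: 8   i=1: 84   i=2: 48   i=3: 87
  i=4: 10   i=5: 105   i=6: 60   i=7: 74
Match at i=7, j=3: x = 7·12 + 3 = 87.

87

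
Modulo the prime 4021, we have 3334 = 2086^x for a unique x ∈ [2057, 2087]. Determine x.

2073

Compute 2086^2057 mod 4021 = 3846, then multiply by 2086 repeatedly:
  2086^2057=3846  2086^2058=861  2086^2059=2680  2086^2060=1290  2086^2061=891
  2086^2062=924  2086^2063=1405  2086^2064=3542  2086^2065=2035  2086^2066=2855
  2086^2067=429  2086^2068=2232  2086^2069=3655  2086^2070=514  2086^2071=2618
  2086^2072=630  2086^2073=3334
Found 3334 at exponent 2073.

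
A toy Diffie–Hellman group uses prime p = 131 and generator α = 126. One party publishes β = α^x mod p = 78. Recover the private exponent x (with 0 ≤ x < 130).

Baby-step giant-step with m = ceil(sqrt(130)) = 12.
Baby table (126^j mod 131 for j=0..11):
  0:1  1:126  2:25  3:6  4:101  5:19  6:36  7:82
  8:114  9:85  10:99  11:29
Giant step factor: 126^(-12) ≡ 28 (mod 131).
Scan 78·28^i mod 131 for i = 0, 1, …:
  i=0: 78   i=1: 88   i=2: 106   i=3: 86
  i=4: 50   i=5: 90   i=6: 31   i=7: 82
Match at i=7, j=7: x = 7·12 + 7 = 91.

91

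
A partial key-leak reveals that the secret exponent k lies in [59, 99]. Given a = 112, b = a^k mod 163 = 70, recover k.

79

Compute 112^59 mod 163 = 128, then multiply by 112 repeatedly:
  112^59=128  112^60=155  112^61=82  112^62=56  112^63=78
  112^64=97  112^65=106  112^66=136  112^67=73  112^68=26
  112^69=141  112^70=144  112^71=154  112^72=133  112^73=63
  112^74=47  112^75=48  112^76=160  112^77=153  112^78=21
  112^79=70
Found 70 at exponent 79.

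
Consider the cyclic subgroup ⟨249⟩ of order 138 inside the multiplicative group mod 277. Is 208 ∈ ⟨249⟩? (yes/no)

yes

208 ∈ ⟨249⟩ iff 208^138 ≡ 1 (mod 277), since |⟨249⟩| = 138.
208^138 mod 277 = 1.
Since 1 = 1, 208 lies in the subgroup.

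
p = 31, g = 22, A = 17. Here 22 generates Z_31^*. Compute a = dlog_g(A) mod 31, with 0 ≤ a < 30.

11

Successive powers of 22 modulo 31:
  22^0=1  22^1=22  22^2=19  22^3=15  22^4=20  22^5=6
  22^6=8  22^7=21  22^8=28  22^9=27  22^10=5  22^11=17
So 22^11 ≡ 17 (mod 31), giving a = 11.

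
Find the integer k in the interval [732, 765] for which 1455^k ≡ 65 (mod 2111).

Compute 1455^732 mod 2111 = 1994, then multiply by 1455 repeatedly:
  1455^732=1994  1455^733=756  1455^734=149  1455^735=1473  1455^736=550
  1455^737=181  1455^738=1591  1455^739=1249  1455^740=1835  1455^741=1621
  1455^742=568  1455^743=1039  1455^744=269  1455^745=860  1455^746=1588
  1455^747=1106  1455^748=648  1455^749=1334  1455^750=961  1455^751=773
  1455^752=1663  1455^753=459  1455^754=769  1455^755=65
Found 65 at exponent 755.

755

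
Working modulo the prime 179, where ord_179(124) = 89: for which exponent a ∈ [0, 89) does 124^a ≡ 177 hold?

Baby-step giant-step with m = ceil(sqrt(89)) = 10.
Baby table (124^j mod 179 for j=0..9):
  0:1  1:124  2:161  3:95  4:145  5:80  6:75  7:171
  8:82  9:144
Giant step factor: 124^(-10) ≡ 61 (mod 179).
Scan 177·61^i mod 179 for i = 0, 1, …:
  i=0: 177   i=1: 57   i=2: 76   i=3: 161
Match at i=3, j=2: a = 3·10 + 2 = 32.

32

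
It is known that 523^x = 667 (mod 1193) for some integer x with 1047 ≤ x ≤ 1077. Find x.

1047

Compute 523^1047 mod 1193 = 667, then multiply by 523 repeatedly:
  523^1047=667
Found 667 at exponent 1047.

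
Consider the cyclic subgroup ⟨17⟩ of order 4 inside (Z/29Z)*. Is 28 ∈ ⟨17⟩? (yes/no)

yes

⟨17⟩ has order 4; its elements mod 29 are {1, 12, 17, 28}.
28 is in this set.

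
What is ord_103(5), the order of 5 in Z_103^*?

102

The order of 5 must divide p − 1 = 102 = 2 · 3 · 17.
Divisors: 1, 2, 3, 6, 17, 34, 51, 102.
Check each in increasing order: 5^1 ≡ 5;  5^2 ≡ 25;  5^3 ≡ 22;  5^6 ≡ 72;  5^17 ≡ 57;  5^34 ≡ 56;  5^51 ≡ 102;  5^102 ≡ 1.
Smallest exponent giving 1 is 102.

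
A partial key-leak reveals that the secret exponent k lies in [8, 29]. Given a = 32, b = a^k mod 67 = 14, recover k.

18

Compute 32^8 mod 67 = 6, then multiply by 32 repeatedly:
  32^8=6  32^9=58  32^10=47  32^11=30  32^12=22
  32^13=34  32^14=16  32^15=43  32^16=36  32^17=13
  32^18=14
Found 14 at exponent 18.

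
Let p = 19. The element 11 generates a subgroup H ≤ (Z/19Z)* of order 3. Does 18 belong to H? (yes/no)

no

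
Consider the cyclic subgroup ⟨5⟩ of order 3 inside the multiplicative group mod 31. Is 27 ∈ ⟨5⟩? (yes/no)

no

⟨5⟩ has order 3; its elements mod 31 are {1, 5, 25}.
27 is not in this set.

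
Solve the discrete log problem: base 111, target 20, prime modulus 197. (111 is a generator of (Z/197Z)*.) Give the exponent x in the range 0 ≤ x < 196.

Baby-step giant-step with m = ceil(sqrt(196)) = 14.
Baby table (111^j mod 197 for j=0..13):
  0:1  1:111  2:107  3:57  4:23  5:189  6:97  7:129
  8:135  9:13  10:64  11:12  12:150  13:102
Giant step factor: 111^(-14) ≡ 161 (mod 197).
Scan 20·161^i mod 197 for i = 0, 1, …:
  i=0: 20   i=1: 68   i=2: 113   i=3: 69
  i=4: 77   i=5: 183   i=6: 110   i=7: 177
  i=8: 129
Match at i=8, j=7: x = 8·14 + 7 = 119.

119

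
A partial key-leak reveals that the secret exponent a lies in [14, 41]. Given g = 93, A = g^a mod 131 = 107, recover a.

Compute 93^14 mod 131 = 91, then multiply by 93 repeatedly:
  93^14=91  93^15=79  93^16=11  93^17=106  93^18=33
  93^19=56  93^20=99  93^21=37  93^22=35  93^23=111
  93^24=105  93^25=71  93^26=53  93^27=82  93^28=28
  93^29=115  93^30=84  93^31=83  93^32=121  93^33=118
  93^34=101  93^35=92  93^36=41  93^37=14  93^38=123
  93^39=42  93^40=107
Found 107 at exponent 40.

40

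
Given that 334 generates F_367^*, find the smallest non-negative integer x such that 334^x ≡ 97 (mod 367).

337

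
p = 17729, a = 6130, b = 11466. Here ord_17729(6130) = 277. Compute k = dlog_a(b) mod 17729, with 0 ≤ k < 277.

173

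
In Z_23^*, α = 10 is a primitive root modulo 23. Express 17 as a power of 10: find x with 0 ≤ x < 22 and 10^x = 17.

Successive powers of 10 modulo 23:
  10^0=1  10^1=10  10^2=8  10^3=11  10^4=18  10^5=19
  10^6=6  10^7=14  10^8=2  10^9=20  10^10=16  10^11=22
  10^12=13  10^13=15  10^14=12  10^15=5  10^16=4  10^17=17
So 10^17 ≡ 17 (mod 23), giving x = 17.

17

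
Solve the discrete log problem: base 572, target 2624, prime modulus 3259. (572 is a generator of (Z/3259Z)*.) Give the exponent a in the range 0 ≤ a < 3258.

Baby-step giant-step with m = ceil(sqrt(3258)) = 58.
Baby table (572^j mod 3259 for j=0..57):
  0:1  1:572  2:1284  3:1173  4:2861  5:474  6:631  7:2442
  8:1972  9:370  10:3064  11:2525  12:563  13:2654  14:2653  15:2081
  16:797  17:2883  18:22  19:2807  20:2176  21:2993  22:1021  23:651
  24:846  25:1580  26:1017  27:1622  28:2228  29:147  30:2609  31:2985
  32:2963  33:156  34:1239  35:1505  36:484  37:3092  38:2246  39:666
  40:2908  41:1286  42:2317  43:2170  44:2820  45:3094  46:131  47:3234
  48:1995  49:490  50:6  51:173  52:1186  53:520  54:871  55:2844
  56:527  57:1616
Giant step factor: 572^(-58) ≡ 517 (mod 3259).
Scan 2624·517^i mod 3259 for i = 0, 1, …:
  i=0: 2624   i=1: 864   i=2: 205   i=3: 1697
  i=4: 678   i=5: 1813   i=6: 1988   i=7: 1211
  i=8: 359   i=9: 3099     …   i=45: 440
  i=46: 2609
Match at i=46, j=30: a = 46·58 + 30 = 2698.

2698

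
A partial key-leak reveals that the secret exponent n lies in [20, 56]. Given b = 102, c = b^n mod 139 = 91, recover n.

48

Compute 102^20 mod 139 = 9, then multiply by 102 repeatedly:
  102^20=9  102^21=84  102^22=89  102^23=43  102^24=77
  102^25=70  102^26=51  102^27=59  102^28=41  102^29=12
  102^30=112  102^31=26  102^32=11  102^33=10  102^34=47
  102^35=68  102^36=125  102^37=101  102^38=16  102^39=103
  102^40=81  102^41=61  102^42=106  102^43=109  102^44=137
  102^45=74  102^46=42  102^47=114  102^48=91
Found 91 at exponent 48.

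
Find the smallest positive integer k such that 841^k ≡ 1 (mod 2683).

149

The order of 841 must divide p − 1 = 2682 = 2 · 3^2 · 149.
Divisors: 1, 2, 3, 6, 9, 18, 149, 298, 447, 894, 1341, 2682.
Check each in increasing order: 841^1 ≡ 841;  841^2 ≡ 1652;  841^3 ≡ 2221;  841^6 ≡ 1487;  841^9 ≡ 2537;  841^18 ≡ 2535;  841^149 ≡ 1.
Smallest exponent giving 1 is 149.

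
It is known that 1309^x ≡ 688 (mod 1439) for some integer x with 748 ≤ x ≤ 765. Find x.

756

Compute 1309^748 mod 1439 = 392, then multiply by 1309 repeatedly:
  1309^748=392  1309^749=844  1309^750=1083  1309^751=232  1309^752=59
  1309^753=964  1309^754=1312  1309^755=681  1309^756=688
Found 688 at exponent 756.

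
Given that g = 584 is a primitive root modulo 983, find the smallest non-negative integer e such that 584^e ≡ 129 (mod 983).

894

Baby-step giant-step with m = ceil(sqrt(982)) = 32.
Baby table (584^j mod 983 for j=0..31):
  0:1  1:584  2:938  3:261  4:59  5:51  6:294  7:654
  8:532  9:60  10:635  11:249  12:915  13:591  14:111  15:929
  16:903  17:464  18:651  19:746  20:195  21:835  22:72  23:762
  24:692  25:115  26:316  27:723  28:525  29:887  30:950  31:388
Giant step factor: 584^(-32) ≡ 515 (mod 983).
Scan 129·515^i mod 983 for i = 0, 1, …:
  i=0: 129   i=1: 574   i=2: 710   i=3: 957
  i=4: 372   i=5: 878   i=6: 973   i=7: 748
  i=8: 867   i=9: 223     …   i=26: 145
  i=27: 950
Match at i=27, j=30: e = 27·32 + 30 = 894.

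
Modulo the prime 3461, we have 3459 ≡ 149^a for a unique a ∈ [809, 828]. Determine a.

Compute 149^809 mod 3461 = 3459, then multiply by 149 repeatedly:
  149^809=3459
Found 3459 at exponent 809.

809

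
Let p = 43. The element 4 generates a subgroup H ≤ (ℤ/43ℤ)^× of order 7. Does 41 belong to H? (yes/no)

yes

⟨4⟩ has order 7; its elements mod 43 are {1, 4, 11, 16, 21, 35, 41}.
41 is in this set.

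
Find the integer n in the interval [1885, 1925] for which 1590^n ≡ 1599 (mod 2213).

1919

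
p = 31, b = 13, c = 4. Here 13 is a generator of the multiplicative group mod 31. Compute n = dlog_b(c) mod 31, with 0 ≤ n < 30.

Successive powers of 13 modulo 31:
  13^0=1  13^1=13  13^2=14  13^3=27  13^4=10  13^5=6
  13^6=16  13^7=22  13^8=7  13^9=29  13^10=5  13^11=3
  13^12=8  13^13=11  13^14=19  13^15=30  13^16=18  13^17=17
  13^18=4
So 13^18 ≡ 4 (mod 31), giving n = 18.

18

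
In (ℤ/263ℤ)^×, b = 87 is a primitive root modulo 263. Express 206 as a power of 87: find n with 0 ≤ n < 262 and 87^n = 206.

Baby-step giant-step with m = ceil(sqrt(262)) = 17.
Baby table (87^j mod 263 for j=0..16):
  0:1  1:87  2:205  3:214  4:208  5:212  6:34  7:65
  8:132  9:175  10:234  11:107  12:104  13:106  14:17  15:164
  16:66
Giant step factor: 87^(-17) ≡ 257 (mod 263).
Scan 206·257^i mod 263 for i = 0, 1, …:
  i=0: 206   i=1: 79   i=2: 52   i=3: 214
Match at i=3, j=3: n = 3·17 + 3 = 54.

54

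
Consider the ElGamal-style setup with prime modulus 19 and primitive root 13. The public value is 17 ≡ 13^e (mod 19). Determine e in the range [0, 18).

Successive powers of 13 modulo 19:
  13^0=1  13^1=13  13^2=17
So 13^2 ≡ 17 (mod 19), giving e = 2.

2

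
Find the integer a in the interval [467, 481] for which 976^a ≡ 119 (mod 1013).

474

Compute 976^467 mod 1013 = 532, then multiply by 976 repeatedly:
  976^467=532  976^468=576  976^469=974  976^470=430  976^471=298
  976^472=117  976^473=736  976^474=119
Found 119 at exponent 474.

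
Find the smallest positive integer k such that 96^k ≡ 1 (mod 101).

50

The order of 96 must divide p − 1 = 100 = 2^2 · 5^2.
Divisors: 1, 2, 4, 5, 10, 20, 25, 50, 100.
Check each in increasing order: 96^1 ≡ 96;  96^2 ≡ 25;  96^4 ≡ 19;  96^5 ≡ 6;  96^10 ≡ 36;  96^20 ≡ 84;  96^25 ≡ 100;  96^50 ≡ 1.
Smallest exponent giving 1 is 50.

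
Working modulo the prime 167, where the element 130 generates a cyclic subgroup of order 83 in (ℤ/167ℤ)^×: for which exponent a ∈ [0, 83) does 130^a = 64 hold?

57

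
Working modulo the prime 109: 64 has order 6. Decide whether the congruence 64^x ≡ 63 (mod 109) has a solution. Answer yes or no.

63 ∈ ⟨64⟩ iff 63^6 ≡ 1 (mod 109), since |⟨64⟩| = 6.
63^6 mod 109 = 1.
Since 1 = 1, 63 lies in the subgroup.

yes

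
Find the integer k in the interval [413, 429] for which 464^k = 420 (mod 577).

Compute 464^413 mod 577 = 247, then multiply by 464 repeatedly:
  464^413=247  464^414=362  464^415=61  464^416=31  464^417=536
  464^418=17  464^419=387  464^420=121  464^421=175  464^422=420
Found 420 at exponent 422.

422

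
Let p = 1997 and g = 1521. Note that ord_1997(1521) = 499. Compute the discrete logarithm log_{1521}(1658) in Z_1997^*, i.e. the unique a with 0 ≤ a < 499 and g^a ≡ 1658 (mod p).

Baby-step giant-step with m = ceil(sqrt(499)) = 23.
Baby table (1521^j mod 1997 for j=0..22):
  0:1  1:1521  2:915  3:1803  4:482  5:223  6:1690  7:351
  8:672  9:1645  10:1801  11:1434  12:390  13:81  14:1384  15:226
  16:262  17:1099  18:90  19:1094  20:473  21:513  22:1443
Giant step factor: 1521^(-23) ≡ 1338 (mod 1997).
Scan 1658·1338^i mod 1997 for i = 0, 1, …:
  i=0: 1658   i=1: 1734   i=2: 1575   i=3: 515
  i=4: 105   i=5: 700   i=6: 7   i=7: 1378
  i=8: 533   i=9: 225   i=10: 1500   i=11: 15
  i=12: 100   i=13: 1
Match at i=13, j=0: a = 13·23 + 0 = 299.

299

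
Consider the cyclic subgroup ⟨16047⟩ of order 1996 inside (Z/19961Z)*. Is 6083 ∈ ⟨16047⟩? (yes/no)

no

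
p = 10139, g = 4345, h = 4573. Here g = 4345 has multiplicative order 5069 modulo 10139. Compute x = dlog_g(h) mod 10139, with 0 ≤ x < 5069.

3832

Baby-step giant-step with m = ceil(sqrt(5069)) = 72.
Baby table (4345^j mod 10139 for j=0..71):
  0:1  1:4345  2:207  3:7183  4:2293  5:6587  6:8257  7:4883
  8:5847  9:7020  10:3788  11:3263  12:3413  13:6267  14:6900  15:9616
  16:8840  17:3268  18:4860  19:7302  20:2259  21:803  22:1219  23:3997
  24:8997  25:6120  26:6942  27:9604  28:7395  29:784  30:9915  31:64
  32:4327  33:3109  34:3457  35:4806  36:5869  37:1220  38:8342  39:9204
  40:3164  41:9235  42:6052  43:5513  44:5667  45:5623  46:7084  47:8115
  48:6372  49:6870  50:934  51:2630  52:697  53:7043  54:2333  55:8024
  56:6398  57:8311  58:6316  59:6886  60:9620  61:5942  62:4096  63:3175
  64:6335  65:8329  66:3414  67:473  68:7107  69:6660  70:994  71:9855
Giant step factor: 4345^(-72) ≡ 1910 (mod 10139).
Scan 4573·1910^i mod 10139 for i = 0, 1, …:
  i=0: 4573   i=1: 4751   i=2: 5   i=3: 9550
  i=4: 439   i=5: 7092   i=6: 16   i=7: 143
  i=8: 9516   i=9: 6472     …   i=52: 4676
  i=53: 8840
Match at i=53, j=16: x = 53·72 + 16 = 3832.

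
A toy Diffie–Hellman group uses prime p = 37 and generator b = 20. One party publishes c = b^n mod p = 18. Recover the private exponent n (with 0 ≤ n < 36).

5

Successive powers of 20 modulo 37:
  20^0=1  20^1=20  20^2=30  20^3=8  20^4=12  20^5=18
So 20^5 ≡ 18 (mod 37), giving n = 5.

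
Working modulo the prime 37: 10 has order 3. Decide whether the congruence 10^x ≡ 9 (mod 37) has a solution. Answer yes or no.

no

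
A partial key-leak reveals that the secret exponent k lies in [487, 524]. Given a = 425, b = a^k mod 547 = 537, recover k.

519

Compute 425^487 mod 547 = 274, then multiply by 425 repeatedly:
  425^487=274  425^488=486  425^489=331  425^490=96  425^491=322
  425^492=100  425^493=381  425^494=13  425^495=55  425^496=401
  425^497=308  425^498=167  425^499=412  425^500=60  425^501=338
  425^502=336  425^503=33  425^504=350  425^505=513  425^506=319
  425^507=466  425^508=36  425^509=531  425^510=311  425^511=348
  425^512=210  425^513=89  425^514=82  425^515=389  425^516=131
  425^517=428  425^518=296  425^519=537
Found 537 at exponent 519.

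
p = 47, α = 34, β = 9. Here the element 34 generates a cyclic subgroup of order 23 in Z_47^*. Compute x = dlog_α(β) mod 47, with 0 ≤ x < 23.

Successive powers of 34 modulo 47:
  34^0=1  34^1=34  34^2=28  34^3=12  34^4=32  34^5=7
  34^6=3  34^7=8  34^8=37  34^9=36  34^10=2  34^11=21
  34^12=9
So 34^12 ≡ 9 (mod 47), giving x = 12.

12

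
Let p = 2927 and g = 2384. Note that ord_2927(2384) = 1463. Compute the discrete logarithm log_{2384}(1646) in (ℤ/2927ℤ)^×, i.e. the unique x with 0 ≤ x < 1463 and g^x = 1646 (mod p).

1178

Baby-step giant-step with m = ceil(sqrt(1463)) = 39.
Baby table (2384^j mod 2927 for j=0..38):
  0:1  1:2384  2:2149  3:966  4:2322  5:691  6:2370  7:970
  8:150  9:506  10:380  11:1477  12:2914  13:1205  14:1333  15:2077
  16:2011  17:2725  18:1387  19:2025  20:977  21:2203  22:914  23:1288
  24:169  25:1897  26:233  27:2269  28:200  29:2626  30:2458  31:18
  32:1934  33:631  34:2753  35:818  36:730  37:1682  38:2825
Giant step factor: 2384^(-39) ≡ 1341 (mod 2927).
Scan 1646·1341^i mod 2927 for i = 0, 1, …:
  i=0: 1646   i=1: 328   i=2: 798   i=3: 1763
  i=4: 2094   i=5: 1061   i=6: 279   i=7: 2410
  i=8: 402   i=9: 514     …   i=29: 1074
  i=30: 150
Match at i=30, j=8: x = 30·39 + 8 = 1178.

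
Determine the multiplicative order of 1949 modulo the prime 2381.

2380

The order of 1949 must divide p − 1 = 2380 = 2^2 · 5 · 7 · 17.
Divisors: 1, 2, 4, 5, 7, 10, 14, 17, 20, 28, 34, 35, 68, 70, 85, 119, 140, 170, 238, 340, 476, 595, 1190, 2380.
Check each in increasing order: 1949^1 ≡ 1949;  1949^2 ≡ 906;  1949^4 ≡ 1772;  1949^5 ≡ 1178;  1949^7 ≡ 580;  1949^10 ≡ 1942;  1949^14 ≡ 679;  1949^17 ≡ 147;  1949^20 ≡ 2241;  1949^28 ≡ 1508;  1949^34 ≡ 180;  1949^35 ≡ 813;  1949^68 ≡ 1447;  1949^70 ≡ 1432;  1949^85 ≡ 800;  1949^119 ≡ 1140;  1949^140 ≡ 583;  1949^170 ≡ 1892;  1949^238 ≡ 1955;  1949^340 ≡ 1021;  1949^476 ≡ 520;  1949^595 ≡ 2312;  1949^1190 ≡ 2380;  1949^2380 ≡ 1.
Smallest exponent giving 1 is 2380.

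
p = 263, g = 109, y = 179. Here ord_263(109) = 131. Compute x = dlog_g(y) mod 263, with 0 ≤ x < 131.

9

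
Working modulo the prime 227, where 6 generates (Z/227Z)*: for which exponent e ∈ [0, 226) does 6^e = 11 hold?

116

Baby-step giant-step with m = ceil(sqrt(226)) = 16.
Baby table (6^j mod 227 for j=0..15):
  0:1  1:6  2:36  3:216  4:161  5:58  6:121  7:45
  8:43  9:31  10:186  11:208  12:113  13:224  14:209  15:119
Giant step factor: 6^(-16) ≡ 172 (mod 227).
Scan 11·172^i mod 227 for i = 0, 1, …:
  i=0: 11   i=1: 76   i=2: 133   i=3: 176
  i=4: 81   i=5: 85   i=6: 92   i=7: 161
Match at i=7, j=4: e = 7·16 + 4 = 116.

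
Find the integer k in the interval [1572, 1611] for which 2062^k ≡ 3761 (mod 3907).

1588

Compute 2062^1572 mod 3907 = 1454, then multiply by 2062 repeatedly:
  2062^1572=1454  2062^1573=1479  2062^1574=2238  2062^1575=589  2062^1576=3348
  2062^1577=3814  2062^1578=3584  2062^1579=2071  2062^1580=51  2062^1581=3580
  2062^1582=1637  2062^1583=3753  2062^1584=2826  2062^1585=1875  2062^1586=2227
  2062^1587=1349  2062^1588=3761
Found 3761 at exponent 1588.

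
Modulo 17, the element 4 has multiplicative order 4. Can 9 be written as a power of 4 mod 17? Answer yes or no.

no

9 ∈ ⟨4⟩ iff 9^4 ≡ 1 (mod 17), since |⟨4⟩| = 4.
9^4 mod 17 = 16.
Since 16 ≠ 1, 9 does not lie in the subgroup.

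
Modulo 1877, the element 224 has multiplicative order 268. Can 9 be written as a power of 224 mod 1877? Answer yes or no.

9 ∈ ⟨224⟩ iff 9^268 ≡ 1 (mod 1877), since |⟨224⟩| = 268.
9^268 mod 1877 = 1.
Since 1 = 1, 9 lies in the subgroup.

yes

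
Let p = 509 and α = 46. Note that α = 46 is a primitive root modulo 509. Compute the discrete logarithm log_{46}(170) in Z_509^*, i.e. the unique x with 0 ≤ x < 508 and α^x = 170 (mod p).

Baby-step giant-step with m = ceil(sqrt(508)) = 23.
Baby table (46^j mod 509 for j=0..22):
  0:1  1:46  2:80  3:117  4:292  5:198  6:455  7:61
  8:261  9:299  10:11  11:506  12:371  13:269  14:158  15:142
  16:424  17:162  18:326  19:235  20:121  21:476  22:9
Giant step factor: 46^(-23) ≡ 75 (mod 509).
Scan 170·75^i mod 509 for i = 0, 1, …:
  i=0: 170   i=1: 25   i=2: 348   i=3: 141
  i=4: 395   i=5: 103   i=6: 90   i=7: 133
  i=8: 304   i=9: 404   i=10: 269
Match at i=10, j=13: x = 10·23 + 13 = 243.

243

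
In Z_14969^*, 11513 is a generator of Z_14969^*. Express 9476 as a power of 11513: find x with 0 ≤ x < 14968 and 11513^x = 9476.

14831

Baby-step giant-step with m = ceil(sqrt(14968)) = 123.
Baby table (11513^j mod 14969 for j=0..122):
  0:1  1:11513  2:13643  3:2142  4:6903  5:3818  6:7650  7:11823
  8:5082  9:10214  10:12287  11:3181  12:8679  13:3252  14:2807  15:13889
  16:5199  17:10025  18:6835  19:14291  20:8004  21:888  22:14686  23:5063
  24:1033  25:7543  26:7390  27:12243  28:5555  29:7147  30:13787  31:13424
  32:10556  33:12886  34:13728  35:7762  36:13945  37:6260  38:10614  39:7035
  40:11665  41:12246  42:10156  43:3169  44:5244  45:4195  46:7041  47:5898
  48:4290  49:8039  50:14649  51:13183  52:5188  53:3134  54:6452  55:5698
  56:6916  57:3797  58:5381  59:9731  60:5007  61:14941  62:6954  63:7190
  64:14869  65:1313  66:12848  67:10335  68:13243  69:7394  70:13388  71:251
  72:746  73:11461  74:13727  75:11218  76:302  77:4118  78:3711  79:3217
  80:4015  81:423  82:5074  83:7924  84:7926  85:1014  86:13331  87:2646
  88:1483  89:9119  90:9450  91:3158  92:13322  93:3812  94:13417  95:4810
  96:7199  97:13703  98:4348  99:2188  100:12586  101:2698  102:1399  103:43
  104:1082  105:2858  106:2292  107:12418  108:14484  109:14601  110:14412  111:8960
  112:5101  113:4426  114:2062  115:13941  116:5115  117:949  118:13436  119:13991
  120:11943  121:9494  122:784
Giant step factor: 11513^(-123) ≡ 14188 (mod 14969).
Scan 9476·14188^i mod 14969 for i = 0, 1, …:
  i=0: 9476   i=1: 8899   i=2: 10466   i=3: 14097
  i=4: 7427   i=5: 7485   i=6: 7094   i=7: 13085
  i=8: 4442   i=9: 3606     …   i=119: 1073
  i=120: 251
Match at i=120, j=71: x = 120·123 + 71 = 14831.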